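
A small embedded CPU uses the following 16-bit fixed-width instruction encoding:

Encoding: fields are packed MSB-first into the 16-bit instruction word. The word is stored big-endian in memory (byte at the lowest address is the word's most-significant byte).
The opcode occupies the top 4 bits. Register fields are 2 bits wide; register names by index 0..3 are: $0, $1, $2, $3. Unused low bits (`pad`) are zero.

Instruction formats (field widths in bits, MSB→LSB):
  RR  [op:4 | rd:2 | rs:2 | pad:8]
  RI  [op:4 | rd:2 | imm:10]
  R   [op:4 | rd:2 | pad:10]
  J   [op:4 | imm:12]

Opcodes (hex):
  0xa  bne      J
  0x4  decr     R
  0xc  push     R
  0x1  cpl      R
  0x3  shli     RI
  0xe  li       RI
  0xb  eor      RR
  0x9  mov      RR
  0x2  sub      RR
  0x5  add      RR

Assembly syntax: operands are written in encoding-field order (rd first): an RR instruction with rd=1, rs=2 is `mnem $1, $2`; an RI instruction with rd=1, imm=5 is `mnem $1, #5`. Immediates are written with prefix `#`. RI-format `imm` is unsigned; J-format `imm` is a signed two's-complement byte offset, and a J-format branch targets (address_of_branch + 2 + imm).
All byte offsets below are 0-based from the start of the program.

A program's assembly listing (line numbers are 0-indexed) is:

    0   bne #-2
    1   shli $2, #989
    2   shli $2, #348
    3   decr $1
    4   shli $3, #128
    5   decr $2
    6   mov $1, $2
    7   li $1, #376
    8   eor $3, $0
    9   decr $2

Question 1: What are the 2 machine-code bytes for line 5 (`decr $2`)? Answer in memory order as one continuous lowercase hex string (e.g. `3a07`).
4800

5. decr fields op=0x4:4|rd=2:2|pad=0:10 → word 4800h → 48 00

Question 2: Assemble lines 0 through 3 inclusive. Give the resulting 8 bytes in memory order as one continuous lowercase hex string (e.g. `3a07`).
affe3bdd395c4400

L0: bne op=0xa:4|imm=-2:12 ⇒ 0xaffe ⇒ big af fe
L1: shli op=0x3:4|rd=2:2|imm=989:10 ⇒ 0x3bdd ⇒ big 3b dd
L2: shli op=0x3:4|rd=2:2|imm=348:10 ⇒ 0x395c ⇒ big 39 5c
L3: decr op=0x4:4|rd=1:2|pad=0:10 ⇒ 0x4400 ⇒ big 44 00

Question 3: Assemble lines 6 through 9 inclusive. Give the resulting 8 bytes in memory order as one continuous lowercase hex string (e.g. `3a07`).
9600e578bc004800

line 6 (mov): pack op=0x9:4|rd=1:2|rs=2:2|pad=0:8 = 0x9600; big→ 96 00
line 7 (li): pack op=0xe:4|rd=1:2|imm=376:10 = 0xe578; big→ e5 78
line 8 (eor): pack op=0xb:4|rd=3:2|rs=0:2|pad=0:8 = 0xbc00; big→ bc 00
line 9 (decr): pack op=0x4:4|rd=2:2|pad=0:10 = 0x4800; big→ 48 00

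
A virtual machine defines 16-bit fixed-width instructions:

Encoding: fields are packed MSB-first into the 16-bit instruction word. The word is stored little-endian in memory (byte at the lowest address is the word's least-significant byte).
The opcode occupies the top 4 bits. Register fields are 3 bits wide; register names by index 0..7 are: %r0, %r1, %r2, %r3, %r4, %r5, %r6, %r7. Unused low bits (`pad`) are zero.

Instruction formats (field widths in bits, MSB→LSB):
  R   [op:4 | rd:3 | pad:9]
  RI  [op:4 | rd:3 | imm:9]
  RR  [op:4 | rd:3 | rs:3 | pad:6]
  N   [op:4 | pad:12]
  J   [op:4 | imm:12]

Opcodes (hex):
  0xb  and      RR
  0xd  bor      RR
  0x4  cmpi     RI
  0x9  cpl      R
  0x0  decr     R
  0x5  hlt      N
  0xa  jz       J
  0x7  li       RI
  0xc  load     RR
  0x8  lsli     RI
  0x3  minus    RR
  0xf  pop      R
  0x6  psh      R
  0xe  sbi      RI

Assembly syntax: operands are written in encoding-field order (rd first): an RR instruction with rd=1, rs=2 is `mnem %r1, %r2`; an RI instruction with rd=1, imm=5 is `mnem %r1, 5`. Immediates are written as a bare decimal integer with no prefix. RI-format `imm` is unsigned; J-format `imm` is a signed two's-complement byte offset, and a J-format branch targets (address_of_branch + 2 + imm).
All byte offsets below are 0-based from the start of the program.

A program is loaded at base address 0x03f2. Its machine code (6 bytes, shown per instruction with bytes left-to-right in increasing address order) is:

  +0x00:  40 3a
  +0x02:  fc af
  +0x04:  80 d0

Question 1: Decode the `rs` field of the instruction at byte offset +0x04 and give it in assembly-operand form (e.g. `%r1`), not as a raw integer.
%r2

off 0x04: read 80 d0 as little → 0xd080
  top 4b → 0xd → bor [RR]
  rd: (w>>9)&0x7=0x0 → %r0
  rs: (w>>6)&0x7=0x2 → %r2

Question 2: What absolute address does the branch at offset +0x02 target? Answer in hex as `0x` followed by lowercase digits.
[02] fc af → 0xaffc
  opcode bits[15:12]=0xa: jz/J
  imm: (w>>0)&0xfff=0xffc (s12→-4) → -4
  target = base 0x03f2 + off 0x02 + 2 + imm -4 = 0x03f2

0x03f2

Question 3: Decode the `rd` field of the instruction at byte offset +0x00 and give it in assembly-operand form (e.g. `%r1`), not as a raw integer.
@+00  little-endian(40 3a) = 0x3a40
  op=0x3a40>>12=0x3 ⇒ minus (RR)
  rd@[11:9]=0x5 ⇒ %r5
  rs@[8:6]=0x1 ⇒ %r1

%r5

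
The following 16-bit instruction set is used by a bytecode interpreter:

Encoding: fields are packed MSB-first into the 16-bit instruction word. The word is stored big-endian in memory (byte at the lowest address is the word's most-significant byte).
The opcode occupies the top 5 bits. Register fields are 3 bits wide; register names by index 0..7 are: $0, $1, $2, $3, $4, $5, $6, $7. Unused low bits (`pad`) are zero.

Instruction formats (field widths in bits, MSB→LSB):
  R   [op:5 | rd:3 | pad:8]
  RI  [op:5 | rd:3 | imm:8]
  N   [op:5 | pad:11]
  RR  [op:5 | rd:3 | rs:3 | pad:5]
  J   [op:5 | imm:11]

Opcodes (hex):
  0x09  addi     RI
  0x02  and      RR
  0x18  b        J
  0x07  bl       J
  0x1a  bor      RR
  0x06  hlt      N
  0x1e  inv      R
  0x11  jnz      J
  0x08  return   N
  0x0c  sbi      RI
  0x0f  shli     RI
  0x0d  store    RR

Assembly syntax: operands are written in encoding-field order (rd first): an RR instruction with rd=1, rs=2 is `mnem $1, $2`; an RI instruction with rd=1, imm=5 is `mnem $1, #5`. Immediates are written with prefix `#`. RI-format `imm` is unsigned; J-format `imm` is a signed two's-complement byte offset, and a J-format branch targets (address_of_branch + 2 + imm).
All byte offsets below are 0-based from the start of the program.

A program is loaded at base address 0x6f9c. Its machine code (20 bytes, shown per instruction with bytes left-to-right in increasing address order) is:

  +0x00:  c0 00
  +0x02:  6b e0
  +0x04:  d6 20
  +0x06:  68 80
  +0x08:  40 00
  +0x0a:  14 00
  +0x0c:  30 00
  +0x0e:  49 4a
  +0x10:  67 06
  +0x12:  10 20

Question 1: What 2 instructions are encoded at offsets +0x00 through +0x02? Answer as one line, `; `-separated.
[00] c0 00 → 0xc000
  op=0xc000>>11=0x18 ⇒ b (J)
  imm: (w>>0)&0x7ff=0x0 → #0
[02] 6b e0 → 0x6be0
  op=0x6be0>>11=0xd ⇒ store (RR)
  rd: (w>>8)&0x7=0x3 → $3
  rs: (w>>5)&0x7=0x7 → $7

b #0; store $3, $7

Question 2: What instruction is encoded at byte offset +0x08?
off 0x08: read 40 00 as big → 0x4000
  opcode bits[15:11]=0x8: return/N

return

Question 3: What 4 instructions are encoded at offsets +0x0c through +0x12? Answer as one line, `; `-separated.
hlt; addi $1, #74; sbi $7, #6; and $0, $1

+0x0c: 30 00 ⇒ word 0x3000 (big)
  opcode bits[15:11]=0x6: hlt/N
+0x0e: 49 4a ⇒ word 0x494a (big)
  opcode bits[15:11]=0x9: addi/RI
  rd@[10:8]=0x1 ⇒ $1
  imm@[7:0]=0x4a ⇒ #74
+0x10: 67 06 ⇒ word 0x6706 (big)
  opcode bits[15:11]=0xc: sbi/RI
  rd@[10:8]=0x7 ⇒ $7
  imm@[7:0]=0x6 ⇒ #6
+0x12: 10 20 ⇒ word 0x1020 (big)
  opcode bits[15:11]=0x2: and/RR
  rd@[10:8]=0x0 ⇒ $0
  rs@[7:5]=0x1 ⇒ $1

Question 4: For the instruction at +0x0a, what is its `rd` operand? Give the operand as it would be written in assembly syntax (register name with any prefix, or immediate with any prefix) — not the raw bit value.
$4

+0x0a: 14 00 ⇒ word 0x1400 (big)
  opcode bits[15:11]=0x2: and/RR
  rd@[10:8]=0x4 ⇒ $4
  rs@[7:5]=0x0 ⇒ $0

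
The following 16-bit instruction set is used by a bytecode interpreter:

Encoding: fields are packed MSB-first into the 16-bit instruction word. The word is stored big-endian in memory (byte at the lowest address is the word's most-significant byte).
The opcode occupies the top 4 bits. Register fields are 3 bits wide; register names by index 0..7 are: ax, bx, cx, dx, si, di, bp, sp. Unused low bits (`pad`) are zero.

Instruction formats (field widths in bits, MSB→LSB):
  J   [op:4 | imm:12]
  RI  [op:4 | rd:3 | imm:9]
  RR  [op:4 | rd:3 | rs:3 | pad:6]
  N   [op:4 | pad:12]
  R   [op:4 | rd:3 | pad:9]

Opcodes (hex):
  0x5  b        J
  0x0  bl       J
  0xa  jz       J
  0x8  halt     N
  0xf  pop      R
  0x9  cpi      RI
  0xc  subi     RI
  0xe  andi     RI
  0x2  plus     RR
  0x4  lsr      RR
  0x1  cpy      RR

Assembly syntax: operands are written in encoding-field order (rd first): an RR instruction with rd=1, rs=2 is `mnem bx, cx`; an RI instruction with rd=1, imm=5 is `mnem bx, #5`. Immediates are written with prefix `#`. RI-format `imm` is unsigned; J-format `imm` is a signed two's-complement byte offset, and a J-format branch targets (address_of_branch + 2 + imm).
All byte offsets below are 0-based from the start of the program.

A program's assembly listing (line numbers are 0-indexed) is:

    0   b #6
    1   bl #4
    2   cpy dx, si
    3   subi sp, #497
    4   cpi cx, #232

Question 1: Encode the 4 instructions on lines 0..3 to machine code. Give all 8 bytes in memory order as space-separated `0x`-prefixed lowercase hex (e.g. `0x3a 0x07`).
0x50 0x06 0x00 0x04 0x17 0x00 0xcf 0xf1

L0: b op=0x5:4|imm=6:12 ⇒ 0x5006 ⇒ big 50 06
L1: bl op=0x0:4|imm=4:12 ⇒ 0x0004 ⇒ big 00 04
L2: cpy op=0x1:4|rd=3:3|rs=4:3|pad=0:6 ⇒ 0x1700 ⇒ big 17 00
L3: subi op=0xc:4|rd=7:3|imm=497:9 ⇒ 0xcff1 ⇒ big cf f1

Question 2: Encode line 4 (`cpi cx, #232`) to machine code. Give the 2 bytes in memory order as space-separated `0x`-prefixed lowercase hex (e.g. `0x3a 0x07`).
4. cpi fields op=0x9:4|rd=2:3|imm=232:9 → word 94e8h → 94 e8

0x94 0xe8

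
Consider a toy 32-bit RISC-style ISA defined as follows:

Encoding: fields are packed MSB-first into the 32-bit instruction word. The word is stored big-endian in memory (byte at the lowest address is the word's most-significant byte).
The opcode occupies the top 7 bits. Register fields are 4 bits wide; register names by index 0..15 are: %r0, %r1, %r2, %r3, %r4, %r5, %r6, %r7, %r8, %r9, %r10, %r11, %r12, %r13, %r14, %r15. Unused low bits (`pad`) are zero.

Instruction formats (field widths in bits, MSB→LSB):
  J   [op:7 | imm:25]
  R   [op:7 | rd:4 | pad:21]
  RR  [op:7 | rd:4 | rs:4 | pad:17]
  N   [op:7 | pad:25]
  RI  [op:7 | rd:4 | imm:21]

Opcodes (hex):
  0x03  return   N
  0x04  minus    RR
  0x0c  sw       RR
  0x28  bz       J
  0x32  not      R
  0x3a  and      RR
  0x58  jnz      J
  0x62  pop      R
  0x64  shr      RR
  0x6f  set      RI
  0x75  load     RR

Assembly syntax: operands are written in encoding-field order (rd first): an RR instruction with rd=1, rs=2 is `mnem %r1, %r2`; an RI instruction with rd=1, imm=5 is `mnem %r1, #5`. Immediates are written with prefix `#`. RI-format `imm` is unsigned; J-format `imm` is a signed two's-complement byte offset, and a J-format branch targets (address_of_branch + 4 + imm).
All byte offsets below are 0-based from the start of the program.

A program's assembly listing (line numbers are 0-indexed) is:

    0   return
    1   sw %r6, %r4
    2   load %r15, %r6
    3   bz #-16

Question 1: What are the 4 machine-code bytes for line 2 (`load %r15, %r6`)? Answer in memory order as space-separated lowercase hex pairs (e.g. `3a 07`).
line 2 (load): pack op=0x75:7|rd=15:4|rs=6:4|pad=0:17 = 0xebec0000; big→ eb ec 00 00

eb ec 00 00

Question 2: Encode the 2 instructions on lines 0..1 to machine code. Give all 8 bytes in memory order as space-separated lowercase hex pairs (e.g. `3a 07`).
L0: return op=0x3:7|pad=0:25 ⇒ 0x06000000 ⇒ big 06 00 00 00
L1: sw op=0xc:7|rd=6:4|rs=4:4|pad=0:17 ⇒ 0x18c80000 ⇒ big 18 c8 00 00

06 00 00 00 18 c8 00 00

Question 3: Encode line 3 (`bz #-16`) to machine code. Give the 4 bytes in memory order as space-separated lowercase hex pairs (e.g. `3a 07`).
51 ff ff f0

L3: bz op=0x28:7|imm=-16:25 ⇒ 0x51fffff0 ⇒ big 51 ff ff f0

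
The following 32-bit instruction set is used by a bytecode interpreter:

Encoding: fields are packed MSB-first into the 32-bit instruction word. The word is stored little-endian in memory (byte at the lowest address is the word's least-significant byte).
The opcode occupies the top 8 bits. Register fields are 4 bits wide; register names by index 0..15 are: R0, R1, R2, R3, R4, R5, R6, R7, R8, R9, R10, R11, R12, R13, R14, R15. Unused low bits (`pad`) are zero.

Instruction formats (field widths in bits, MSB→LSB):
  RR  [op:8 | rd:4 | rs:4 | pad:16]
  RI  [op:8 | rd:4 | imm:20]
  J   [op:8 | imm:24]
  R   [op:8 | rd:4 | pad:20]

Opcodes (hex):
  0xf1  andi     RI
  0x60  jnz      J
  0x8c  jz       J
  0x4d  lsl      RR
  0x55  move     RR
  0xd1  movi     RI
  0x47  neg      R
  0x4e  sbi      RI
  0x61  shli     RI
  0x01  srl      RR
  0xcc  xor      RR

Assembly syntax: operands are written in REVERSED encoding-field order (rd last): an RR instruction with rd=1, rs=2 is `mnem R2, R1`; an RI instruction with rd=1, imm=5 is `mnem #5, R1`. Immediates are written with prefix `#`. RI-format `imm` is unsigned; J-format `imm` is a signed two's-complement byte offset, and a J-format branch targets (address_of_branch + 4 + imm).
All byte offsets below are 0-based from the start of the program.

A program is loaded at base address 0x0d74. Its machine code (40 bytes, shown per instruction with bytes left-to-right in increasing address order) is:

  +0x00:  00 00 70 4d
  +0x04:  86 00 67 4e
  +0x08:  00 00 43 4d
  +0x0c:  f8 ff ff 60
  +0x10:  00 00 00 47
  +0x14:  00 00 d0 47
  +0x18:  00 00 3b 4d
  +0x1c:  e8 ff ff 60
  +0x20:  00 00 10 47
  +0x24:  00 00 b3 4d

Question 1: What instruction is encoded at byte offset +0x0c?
+0x0c: f8 ff ff 60 ⇒ word 0x60fffff8 (little)
  top 8b → 0x60 → jnz [J]
  imm@[23:0]=0xfffff8 (s24→-8) ⇒ #-8

jnz #-8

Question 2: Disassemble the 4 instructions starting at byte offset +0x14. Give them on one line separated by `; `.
neg R13; lsl R11, R3; jnz #-24; neg R1

[14] 00 00 d0 47 → 0x47d00000
  op=0x47d00000>>24=0x47 ⇒ neg (R)
  rd@[23:20]=0xd ⇒ R13
[18] 00 00 3b 4d → 0x4d3b0000
  op=0x4d3b0000>>24=0x4d ⇒ lsl (RR)
  rd@[23:20]=0x3 ⇒ R3
  rs@[19:16]=0xb ⇒ R11
[1c] e8 ff ff 60 → 0x60ffffe8
  op=0x60ffffe8>>24=0x60 ⇒ jnz (J)
  imm@[23:0]=0xffffe8 (s24→-24) ⇒ #-24
[20] 00 00 10 47 → 0x47100000
  op=0x47100000>>24=0x47 ⇒ neg (R)
  rd@[23:20]=0x1 ⇒ R1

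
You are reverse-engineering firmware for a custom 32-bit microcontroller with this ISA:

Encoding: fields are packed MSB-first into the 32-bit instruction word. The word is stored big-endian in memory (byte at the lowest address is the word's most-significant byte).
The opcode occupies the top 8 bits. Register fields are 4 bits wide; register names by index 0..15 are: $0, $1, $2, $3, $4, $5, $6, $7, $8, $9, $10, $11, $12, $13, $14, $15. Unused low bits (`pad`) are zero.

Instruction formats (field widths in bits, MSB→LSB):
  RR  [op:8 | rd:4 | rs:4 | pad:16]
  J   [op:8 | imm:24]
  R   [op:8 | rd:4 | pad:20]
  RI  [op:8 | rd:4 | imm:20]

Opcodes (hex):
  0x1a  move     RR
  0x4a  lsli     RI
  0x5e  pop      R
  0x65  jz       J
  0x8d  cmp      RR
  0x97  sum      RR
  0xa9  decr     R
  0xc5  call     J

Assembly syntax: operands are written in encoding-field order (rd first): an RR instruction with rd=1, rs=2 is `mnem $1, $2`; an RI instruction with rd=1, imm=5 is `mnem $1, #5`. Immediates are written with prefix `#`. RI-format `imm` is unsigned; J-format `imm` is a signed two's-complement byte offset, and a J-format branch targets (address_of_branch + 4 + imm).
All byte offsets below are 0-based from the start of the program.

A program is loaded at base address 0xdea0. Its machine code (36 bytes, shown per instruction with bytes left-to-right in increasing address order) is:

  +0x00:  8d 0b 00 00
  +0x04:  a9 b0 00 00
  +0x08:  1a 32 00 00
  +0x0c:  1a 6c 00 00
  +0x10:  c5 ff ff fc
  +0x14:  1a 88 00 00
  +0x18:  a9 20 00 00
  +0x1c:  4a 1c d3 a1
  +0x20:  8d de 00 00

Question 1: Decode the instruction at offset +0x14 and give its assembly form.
move $8, $8

+0x14: 1a 88 00 00 ⇒ word 0x1a880000 (big)
  top 8b → 0x1a → move [RR]
  rd@[23:20]=0x8 ⇒ $8
  rs@[19:16]=0x8 ⇒ $8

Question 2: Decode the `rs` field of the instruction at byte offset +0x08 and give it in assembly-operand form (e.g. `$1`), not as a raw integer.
$2

[08] 1a 32 00 00 → 0x1a320000
  opcode bits[31:24]=0x1a: move/RR
  [23:20] rd=3 = $3
  [19:16] rs=2 = $2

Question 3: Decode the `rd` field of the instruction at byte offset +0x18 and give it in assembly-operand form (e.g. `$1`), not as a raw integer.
$2

+0x18: a9 20 00 00 ⇒ word 0xa9200000 (big)
  opcode bits[31:24]=0xa9: decr/R
  rd@[23:20]=0x2 ⇒ $2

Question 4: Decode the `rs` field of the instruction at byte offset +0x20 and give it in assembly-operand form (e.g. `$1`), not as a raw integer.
+0x20: 8d de 00 00 ⇒ word 0x8dde0000 (big)
  op=0x8dde0000>>24=0x8d ⇒ cmp (RR)
  [23:20] rd=13 = $13
  [19:16] rs=14 = $14

$14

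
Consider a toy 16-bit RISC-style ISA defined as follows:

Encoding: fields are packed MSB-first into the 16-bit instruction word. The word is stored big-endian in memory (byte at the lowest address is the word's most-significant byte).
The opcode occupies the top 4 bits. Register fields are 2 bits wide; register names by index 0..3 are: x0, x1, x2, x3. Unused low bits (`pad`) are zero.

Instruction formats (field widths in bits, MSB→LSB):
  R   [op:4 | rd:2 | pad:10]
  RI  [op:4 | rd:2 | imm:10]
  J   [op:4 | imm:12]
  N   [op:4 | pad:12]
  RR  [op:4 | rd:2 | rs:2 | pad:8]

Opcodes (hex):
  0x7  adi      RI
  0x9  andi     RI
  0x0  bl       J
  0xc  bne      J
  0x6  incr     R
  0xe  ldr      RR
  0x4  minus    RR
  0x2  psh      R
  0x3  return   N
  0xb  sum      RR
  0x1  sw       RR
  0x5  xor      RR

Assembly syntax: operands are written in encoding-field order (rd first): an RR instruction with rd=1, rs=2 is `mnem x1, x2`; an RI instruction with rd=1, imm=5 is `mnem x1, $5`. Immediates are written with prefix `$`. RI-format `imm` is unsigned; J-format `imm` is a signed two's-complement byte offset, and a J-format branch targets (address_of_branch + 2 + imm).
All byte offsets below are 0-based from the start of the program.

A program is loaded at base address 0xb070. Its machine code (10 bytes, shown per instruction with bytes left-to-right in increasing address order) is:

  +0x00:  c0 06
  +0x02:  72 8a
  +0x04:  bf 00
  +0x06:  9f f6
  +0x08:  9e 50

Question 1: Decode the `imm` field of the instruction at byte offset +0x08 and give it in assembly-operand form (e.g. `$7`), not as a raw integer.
off 0x08: read 9e 50 as big → 0x9e50
  opcode bits[15:12]=0x9: andi/RI
  rd: (w>>10)&0x3=0x3 → x3
  imm: (w>>0)&0x3ff=0x250 → $592

$592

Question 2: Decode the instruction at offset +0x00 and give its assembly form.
off 0x00: read c0 06 as big → 0xc006
  opcode bits[15:12]=0xc: bne/J
  imm: (w>>0)&0xfff=0x6 → $6

bne $6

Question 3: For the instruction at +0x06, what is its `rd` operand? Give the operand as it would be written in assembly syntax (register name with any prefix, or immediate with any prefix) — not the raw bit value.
[06] 9f f6 → 0x9ff6
  op=0x9ff6>>12=0x9 ⇒ andi (RI)
  rd@[11:10]=0x3 ⇒ x3
  imm@[9:0]=0x3f6 ⇒ $1014

x3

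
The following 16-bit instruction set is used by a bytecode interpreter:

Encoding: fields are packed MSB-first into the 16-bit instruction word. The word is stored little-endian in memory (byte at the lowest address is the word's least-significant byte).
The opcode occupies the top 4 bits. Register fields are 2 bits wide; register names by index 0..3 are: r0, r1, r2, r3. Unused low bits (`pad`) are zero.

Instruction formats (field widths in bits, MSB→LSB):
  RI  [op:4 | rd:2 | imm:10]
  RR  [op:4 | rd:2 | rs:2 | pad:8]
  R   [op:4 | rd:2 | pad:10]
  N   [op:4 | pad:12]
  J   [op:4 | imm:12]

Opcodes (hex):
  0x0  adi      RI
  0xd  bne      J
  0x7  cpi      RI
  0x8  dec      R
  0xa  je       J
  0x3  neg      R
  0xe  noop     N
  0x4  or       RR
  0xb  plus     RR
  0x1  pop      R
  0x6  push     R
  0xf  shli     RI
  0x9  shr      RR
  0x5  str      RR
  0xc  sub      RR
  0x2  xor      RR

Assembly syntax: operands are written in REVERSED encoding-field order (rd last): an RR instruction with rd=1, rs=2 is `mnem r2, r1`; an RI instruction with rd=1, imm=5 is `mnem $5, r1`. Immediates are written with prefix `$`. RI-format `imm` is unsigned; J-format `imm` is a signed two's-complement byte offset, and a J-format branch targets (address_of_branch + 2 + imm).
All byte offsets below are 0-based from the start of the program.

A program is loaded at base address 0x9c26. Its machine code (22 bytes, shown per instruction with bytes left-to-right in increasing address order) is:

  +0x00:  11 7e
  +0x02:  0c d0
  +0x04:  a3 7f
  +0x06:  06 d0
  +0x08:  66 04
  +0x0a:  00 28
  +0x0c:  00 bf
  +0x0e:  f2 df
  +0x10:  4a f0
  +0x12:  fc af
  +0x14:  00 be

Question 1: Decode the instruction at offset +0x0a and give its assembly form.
xor r0, r2

[0a] 00 28 → 0x2800
  opcode bits[15:12]=0x2: xor/RR
  rd: (w>>10)&0x3=0x2 → r2
  rs: (w>>8)&0x3=0x0 → r0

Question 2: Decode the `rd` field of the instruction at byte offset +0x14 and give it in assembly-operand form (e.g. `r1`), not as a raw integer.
r3

[14] 00 be → 0xbe00
  op=0xbe00>>12=0xb ⇒ plus (RR)
  rd: (w>>10)&0x3=0x3 → r3
  rs: (w>>8)&0x3=0x2 → r2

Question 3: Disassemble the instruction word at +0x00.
cpi $529, r3

@+00  little-endian(11 7e) = 0x7e11
  op=0x7e11>>12=0x7 ⇒ cpi (RI)
  rd: (w>>10)&0x3=0x3 → r3
  imm: (w>>0)&0x3ff=0x211 → $529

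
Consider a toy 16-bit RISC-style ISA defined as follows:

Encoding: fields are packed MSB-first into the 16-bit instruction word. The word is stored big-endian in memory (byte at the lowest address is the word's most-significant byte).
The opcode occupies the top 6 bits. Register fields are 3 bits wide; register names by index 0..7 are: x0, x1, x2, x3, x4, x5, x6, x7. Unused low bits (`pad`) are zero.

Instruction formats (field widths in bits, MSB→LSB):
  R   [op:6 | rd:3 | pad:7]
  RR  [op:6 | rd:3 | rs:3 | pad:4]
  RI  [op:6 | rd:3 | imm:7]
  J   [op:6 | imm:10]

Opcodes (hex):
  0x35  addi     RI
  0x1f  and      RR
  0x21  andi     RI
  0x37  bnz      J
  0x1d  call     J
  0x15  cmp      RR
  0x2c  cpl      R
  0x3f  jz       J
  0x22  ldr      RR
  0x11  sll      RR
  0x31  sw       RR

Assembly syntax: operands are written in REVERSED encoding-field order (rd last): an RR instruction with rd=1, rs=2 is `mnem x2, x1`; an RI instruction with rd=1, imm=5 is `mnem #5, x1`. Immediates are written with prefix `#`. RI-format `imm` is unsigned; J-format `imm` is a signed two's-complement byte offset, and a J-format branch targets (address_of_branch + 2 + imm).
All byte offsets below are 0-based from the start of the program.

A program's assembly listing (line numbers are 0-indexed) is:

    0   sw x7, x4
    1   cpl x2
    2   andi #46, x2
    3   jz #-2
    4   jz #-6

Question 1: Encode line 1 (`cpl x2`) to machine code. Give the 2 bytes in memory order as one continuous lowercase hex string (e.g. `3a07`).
1. cpl fields op=0x2c:6|rd=2:3|pad=0:7 → word b100h → b1 00

b100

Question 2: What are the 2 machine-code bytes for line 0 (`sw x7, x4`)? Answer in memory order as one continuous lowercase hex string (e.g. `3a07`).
c670

L0: sw op=0x31:6|rd=4:3|rs=7:3|pad=0:4 ⇒ 0xc670 ⇒ big c6 70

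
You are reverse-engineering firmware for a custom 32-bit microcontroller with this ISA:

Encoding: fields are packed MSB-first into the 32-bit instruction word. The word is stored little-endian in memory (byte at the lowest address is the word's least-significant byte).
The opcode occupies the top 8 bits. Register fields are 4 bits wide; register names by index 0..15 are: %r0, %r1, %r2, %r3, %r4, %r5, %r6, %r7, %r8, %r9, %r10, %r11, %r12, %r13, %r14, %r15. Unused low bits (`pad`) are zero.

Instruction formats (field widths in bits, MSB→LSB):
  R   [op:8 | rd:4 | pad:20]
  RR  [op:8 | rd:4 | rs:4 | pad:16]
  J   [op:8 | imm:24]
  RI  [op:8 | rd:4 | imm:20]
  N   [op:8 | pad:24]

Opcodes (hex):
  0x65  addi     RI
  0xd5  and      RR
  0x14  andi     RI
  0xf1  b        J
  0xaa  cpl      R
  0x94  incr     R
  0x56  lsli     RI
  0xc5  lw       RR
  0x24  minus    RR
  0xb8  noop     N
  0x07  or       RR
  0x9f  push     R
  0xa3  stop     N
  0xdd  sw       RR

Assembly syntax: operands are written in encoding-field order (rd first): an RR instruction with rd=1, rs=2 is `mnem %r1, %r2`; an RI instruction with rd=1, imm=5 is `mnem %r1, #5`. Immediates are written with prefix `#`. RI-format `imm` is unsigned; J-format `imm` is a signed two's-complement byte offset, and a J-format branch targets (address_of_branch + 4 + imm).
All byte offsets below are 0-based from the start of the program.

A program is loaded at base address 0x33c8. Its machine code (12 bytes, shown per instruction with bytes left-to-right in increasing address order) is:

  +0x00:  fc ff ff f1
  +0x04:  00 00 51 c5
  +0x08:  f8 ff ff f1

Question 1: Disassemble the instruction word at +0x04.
lw %r5, %r1

[04] 00 00 51 c5 → 0xc5510000
  top 8b → 0xc5 → lw [RR]
  rd: (w>>20)&0xf=0x5 → %r5
  rs: (w>>16)&0xf=0x1 → %r1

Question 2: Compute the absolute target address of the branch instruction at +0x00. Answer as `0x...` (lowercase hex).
[00] fc ff ff f1 → 0xf1fffffc
  top 8b → 0xf1 → b [J]
  [23:0] imm=16777212 (s24→-4) = #-4
  target = base 0x33c8 + off 0x00 + 4 + imm -4 = 0x33c8

0x33c8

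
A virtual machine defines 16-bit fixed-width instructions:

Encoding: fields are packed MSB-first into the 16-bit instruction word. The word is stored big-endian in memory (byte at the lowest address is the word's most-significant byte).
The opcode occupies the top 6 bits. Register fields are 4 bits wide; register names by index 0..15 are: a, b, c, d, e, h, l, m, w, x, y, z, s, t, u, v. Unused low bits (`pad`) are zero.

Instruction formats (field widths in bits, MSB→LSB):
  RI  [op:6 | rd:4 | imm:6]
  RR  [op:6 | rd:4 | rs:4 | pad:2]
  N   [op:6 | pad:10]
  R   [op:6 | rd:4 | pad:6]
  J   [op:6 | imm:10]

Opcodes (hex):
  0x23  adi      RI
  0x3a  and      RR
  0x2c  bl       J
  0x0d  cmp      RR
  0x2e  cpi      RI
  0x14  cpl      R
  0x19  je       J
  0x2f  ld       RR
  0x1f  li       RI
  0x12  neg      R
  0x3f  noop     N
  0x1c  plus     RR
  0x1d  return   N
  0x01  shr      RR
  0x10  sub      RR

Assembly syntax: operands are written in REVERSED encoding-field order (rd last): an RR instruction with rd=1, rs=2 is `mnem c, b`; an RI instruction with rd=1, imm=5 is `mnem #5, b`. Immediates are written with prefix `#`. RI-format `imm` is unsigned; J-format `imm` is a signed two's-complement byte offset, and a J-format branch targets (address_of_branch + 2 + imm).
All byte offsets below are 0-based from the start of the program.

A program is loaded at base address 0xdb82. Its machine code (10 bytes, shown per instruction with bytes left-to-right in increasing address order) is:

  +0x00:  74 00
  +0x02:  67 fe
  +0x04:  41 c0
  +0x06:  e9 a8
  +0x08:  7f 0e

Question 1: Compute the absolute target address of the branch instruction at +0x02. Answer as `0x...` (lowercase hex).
0xdb84

@+02  big-endian(67 fe) = 0x67fe
  op=0x67fe>>10=0x19 ⇒ je (J)
  imm: (w>>0)&0x3ff=0x3fe (s10→-2) → #-2
  target = base 0xdb82 + off 0x02 + 2 + imm -2 = 0xdb84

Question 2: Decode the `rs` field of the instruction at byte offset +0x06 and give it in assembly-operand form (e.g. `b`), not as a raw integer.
off 0x06: read e9 a8 as big → 0xe9a8
  top 6b → 0x3a → and [RR]
  rd@[9:6]=0x6 ⇒ l
  rs@[5:2]=0xa ⇒ y

y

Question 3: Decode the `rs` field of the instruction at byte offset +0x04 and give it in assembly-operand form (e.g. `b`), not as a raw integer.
a

off 0x04: read 41 c0 as big → 0x41c0
  op=0x41c0>>10=0x10 ⇒ sub (RR)
  [9:6] rd=7 = m
  [5:2] rs=0 = a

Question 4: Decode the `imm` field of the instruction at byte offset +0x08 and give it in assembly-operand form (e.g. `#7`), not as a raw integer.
#14

+0x08: 7f 0e ⇒ word 0x7f0e (big)
  top 6b → 0x1f → li [RI]
  rd: (w>>6)&0xf=0xc → s
  imm: (w>>0)&0x3f=0xe → #14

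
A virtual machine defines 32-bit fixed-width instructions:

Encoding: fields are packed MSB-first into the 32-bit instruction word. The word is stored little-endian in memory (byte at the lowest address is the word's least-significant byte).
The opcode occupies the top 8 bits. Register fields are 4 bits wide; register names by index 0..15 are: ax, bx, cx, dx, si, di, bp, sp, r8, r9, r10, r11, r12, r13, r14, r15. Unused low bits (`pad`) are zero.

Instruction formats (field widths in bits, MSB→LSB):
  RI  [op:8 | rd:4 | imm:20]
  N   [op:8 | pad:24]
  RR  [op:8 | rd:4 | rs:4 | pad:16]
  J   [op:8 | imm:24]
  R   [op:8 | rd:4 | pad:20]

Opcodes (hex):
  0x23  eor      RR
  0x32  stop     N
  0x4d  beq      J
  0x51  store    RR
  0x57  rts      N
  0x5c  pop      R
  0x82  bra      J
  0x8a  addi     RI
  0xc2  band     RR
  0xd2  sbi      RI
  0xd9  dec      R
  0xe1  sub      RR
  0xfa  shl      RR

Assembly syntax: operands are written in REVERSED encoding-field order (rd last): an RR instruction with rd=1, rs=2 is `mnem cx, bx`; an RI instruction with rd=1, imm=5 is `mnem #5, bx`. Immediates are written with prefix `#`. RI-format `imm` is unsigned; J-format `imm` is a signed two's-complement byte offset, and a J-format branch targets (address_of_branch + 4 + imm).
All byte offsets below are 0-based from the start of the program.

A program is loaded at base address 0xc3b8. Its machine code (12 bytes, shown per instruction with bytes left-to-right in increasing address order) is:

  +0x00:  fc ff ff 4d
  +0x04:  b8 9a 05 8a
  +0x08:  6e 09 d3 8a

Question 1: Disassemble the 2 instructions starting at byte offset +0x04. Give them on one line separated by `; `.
addi #367288, ax; addi #199022, r13

off 0x04: read b8 9a 05 8a as little → 0x8a059ab8
  op=0x8a059ab8>>24=0x8a ⇒ addi (RI)
  rd@[23:20]=0x0 ⇒ ax
  imm@[19:0]=0x59ab8 ⇒ #367288
off 0x08: read 6e 09 d3 8a as little → 0x8ad3096e
  op=0x8ad3096e>>24=0x8a ⇒ addi (RI)
  rd@[23:20]=0xd ⇒ r13
  imm@[19:0]=0x3096e ⇒ #199022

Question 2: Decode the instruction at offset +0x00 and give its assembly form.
beq #-4

+0x00: fc ff ff 4d ⇒ word 0x4dfffffc (little)
  op=0x4dfffffc>>24=0x4d ⇒ beq (J)
  imm: (w>>0)&0xffffff=0xfffffc (s24→-4) → #-4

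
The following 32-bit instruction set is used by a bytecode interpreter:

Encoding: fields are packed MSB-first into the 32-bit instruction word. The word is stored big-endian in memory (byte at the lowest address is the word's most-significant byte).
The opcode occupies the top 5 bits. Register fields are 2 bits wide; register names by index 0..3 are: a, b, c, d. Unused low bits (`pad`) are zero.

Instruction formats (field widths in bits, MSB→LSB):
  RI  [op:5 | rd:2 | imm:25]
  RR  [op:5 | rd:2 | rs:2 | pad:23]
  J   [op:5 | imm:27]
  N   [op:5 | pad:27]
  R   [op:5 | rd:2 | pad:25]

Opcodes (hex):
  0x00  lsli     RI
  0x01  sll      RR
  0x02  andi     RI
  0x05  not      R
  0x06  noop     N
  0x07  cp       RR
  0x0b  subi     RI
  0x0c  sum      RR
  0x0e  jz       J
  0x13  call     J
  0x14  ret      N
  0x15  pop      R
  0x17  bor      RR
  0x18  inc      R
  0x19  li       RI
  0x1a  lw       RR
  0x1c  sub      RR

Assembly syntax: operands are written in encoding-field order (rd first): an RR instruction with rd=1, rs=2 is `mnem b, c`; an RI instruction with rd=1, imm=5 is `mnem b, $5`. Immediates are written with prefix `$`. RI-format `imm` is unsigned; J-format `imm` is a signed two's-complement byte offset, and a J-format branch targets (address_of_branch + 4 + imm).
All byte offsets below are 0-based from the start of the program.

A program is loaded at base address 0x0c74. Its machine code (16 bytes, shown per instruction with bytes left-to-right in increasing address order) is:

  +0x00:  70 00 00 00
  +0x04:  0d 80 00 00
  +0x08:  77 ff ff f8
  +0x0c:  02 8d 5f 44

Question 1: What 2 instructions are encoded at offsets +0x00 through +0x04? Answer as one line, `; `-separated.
jz $0; sll c, d

+0x00: 70 00 00 00 ⇒ word 0x70000000 (big)
  top 5b → 0xe → jz [J]
  [26:0] imm=0 = $0
+0x04: 0d 80 00 00 ⇒ word 0x0d800000 (big)
  top 5b → 0x1 → sll [RR]
  [26:25] rd=2 = c
  [24:23] rs=3 = d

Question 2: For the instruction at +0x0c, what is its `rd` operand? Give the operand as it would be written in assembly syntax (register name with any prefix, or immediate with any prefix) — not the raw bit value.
b

@+0c  big-endian(02 8d 5f 44) = 0x028d5f44
  op=0x028d5f44>>27=0x0 ⇒ lsli (RI)
  rd: (w>>25)&0x3=0x1 → b
  imm: (w>>0)&0x1ffffff=0x8d5f44 → $9264964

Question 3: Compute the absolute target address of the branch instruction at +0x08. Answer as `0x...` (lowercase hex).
0x0c78

+0x08: 77 ff ff f8 ⇒ word 0x77fffff8 (big)
  op=0x77fffff8>>27=0xe ⇒ jz (J)
  [26:0] imm=134217720 (s27→-8) = $-8
  target = base 0x0c74 + off 0x08 + 4 + imm -8 = 0x0c78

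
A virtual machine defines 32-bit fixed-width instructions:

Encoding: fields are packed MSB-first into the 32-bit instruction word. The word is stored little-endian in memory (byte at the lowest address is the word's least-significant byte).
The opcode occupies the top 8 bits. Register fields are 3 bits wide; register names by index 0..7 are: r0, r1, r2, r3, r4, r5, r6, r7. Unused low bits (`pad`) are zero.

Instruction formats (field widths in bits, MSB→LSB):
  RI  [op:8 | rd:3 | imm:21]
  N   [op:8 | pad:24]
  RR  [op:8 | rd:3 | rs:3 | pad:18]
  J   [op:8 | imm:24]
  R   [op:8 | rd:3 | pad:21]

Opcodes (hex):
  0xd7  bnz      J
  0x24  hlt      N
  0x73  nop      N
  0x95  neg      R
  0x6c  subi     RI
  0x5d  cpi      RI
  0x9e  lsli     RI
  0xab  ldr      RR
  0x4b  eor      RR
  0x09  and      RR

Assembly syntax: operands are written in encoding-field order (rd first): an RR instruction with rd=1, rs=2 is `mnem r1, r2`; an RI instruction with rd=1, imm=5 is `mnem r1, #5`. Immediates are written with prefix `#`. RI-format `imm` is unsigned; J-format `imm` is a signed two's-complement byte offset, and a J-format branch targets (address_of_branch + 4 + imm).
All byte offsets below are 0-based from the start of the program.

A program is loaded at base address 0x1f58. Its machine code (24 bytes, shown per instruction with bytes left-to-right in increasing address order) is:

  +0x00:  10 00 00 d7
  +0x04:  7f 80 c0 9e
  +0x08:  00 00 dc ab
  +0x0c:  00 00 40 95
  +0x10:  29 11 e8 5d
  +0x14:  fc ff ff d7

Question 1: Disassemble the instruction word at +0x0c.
neg r2

+0x0c: 00 00 40 95 ⇒ word 0x95400000 (little)
  top 8b → 0x95 → neg [R]
  rd: (w>>21)&0x7=0x2 → r2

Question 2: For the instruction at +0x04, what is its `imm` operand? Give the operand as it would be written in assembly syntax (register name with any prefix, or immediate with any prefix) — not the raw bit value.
off 0x04: read 7f 80 c0 9e as little → 0x9ec0807f
  op=0x9ec0807f>>24=0x9e ⇒ lsli (RI)
  rd: (w>>21)&0x7=0x6 → r6
  imm: (w>>0)&0x1fffff=0x807f → #32895

#32895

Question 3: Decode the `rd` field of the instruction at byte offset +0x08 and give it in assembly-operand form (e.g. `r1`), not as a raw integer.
r6

off 0x08: read 00 00 dc ab as little → 0xabdc0000
  top 8b → 0xab → ldr [RR]
  rd@[23:21]=0x6 ⇒ r6
  rs@[20:18]=0x7 ⇒ r7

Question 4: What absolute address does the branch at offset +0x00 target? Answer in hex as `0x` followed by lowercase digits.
0x1f6c

+0x00: 10 00 00 d7 ⇒ word 0xd7000010 (little)
  opcode bits[31:24]=0xd7: bnz/J
  imm: (w>>0)&0xffffff=0x10 → #16
  target = base 0x1f58 + off 0x00 + 4 + imm 16 = 0x1f6c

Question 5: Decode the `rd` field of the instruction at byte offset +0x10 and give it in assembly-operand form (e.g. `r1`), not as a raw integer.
r7

@+10  little-endian(29 11 e8 5d) = 0x5de81129
  top 8b → 0x5d → cpi [RI]
  rd: (w>>21)&0x7=0x7 → r7
  imm: (w>>0)&0x1fffff=0x81129 → #528681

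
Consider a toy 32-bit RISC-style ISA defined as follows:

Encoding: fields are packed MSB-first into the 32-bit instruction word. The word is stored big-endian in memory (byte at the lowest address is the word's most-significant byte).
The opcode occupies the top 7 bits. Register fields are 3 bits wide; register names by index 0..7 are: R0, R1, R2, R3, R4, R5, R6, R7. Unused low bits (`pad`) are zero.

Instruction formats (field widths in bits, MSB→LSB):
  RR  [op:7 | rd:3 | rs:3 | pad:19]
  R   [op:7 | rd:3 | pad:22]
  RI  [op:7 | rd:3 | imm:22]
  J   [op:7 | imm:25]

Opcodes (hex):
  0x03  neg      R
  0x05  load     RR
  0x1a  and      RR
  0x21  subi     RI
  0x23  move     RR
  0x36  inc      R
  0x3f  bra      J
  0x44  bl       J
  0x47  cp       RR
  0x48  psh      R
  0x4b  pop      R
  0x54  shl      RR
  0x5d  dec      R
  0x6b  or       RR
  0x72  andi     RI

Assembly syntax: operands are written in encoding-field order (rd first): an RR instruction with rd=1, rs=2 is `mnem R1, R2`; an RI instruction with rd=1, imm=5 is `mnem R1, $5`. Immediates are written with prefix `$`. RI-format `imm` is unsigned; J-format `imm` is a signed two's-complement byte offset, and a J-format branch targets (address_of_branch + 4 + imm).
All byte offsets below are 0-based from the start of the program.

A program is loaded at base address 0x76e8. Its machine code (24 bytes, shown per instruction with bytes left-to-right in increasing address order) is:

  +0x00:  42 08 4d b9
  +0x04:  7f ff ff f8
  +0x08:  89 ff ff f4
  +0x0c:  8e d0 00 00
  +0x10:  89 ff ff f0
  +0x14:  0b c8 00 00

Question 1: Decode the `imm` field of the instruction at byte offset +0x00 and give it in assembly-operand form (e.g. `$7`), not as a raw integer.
[00] 42 08 4d b9 → 0x42084db9
  opcode bits[31:25]=0x21: subi/RI
  [24:22] rd=0 = R0
  [21:0] imm=544185 = $544185

$544185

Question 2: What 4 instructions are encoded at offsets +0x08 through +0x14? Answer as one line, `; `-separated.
@+08  big-endian(89 ff ff f4) = 0x89fffff4
  op=0x89fffff4>>25=0x44 ⇒ bl (J)
  imm: (w>>0)&0x1ffffff=0x1fffff4 (s25→-12) → $-12
@+0c  big-endian(8e d0 00 00) = 0x8ed00000
  op=0x8ed00000>>25=0x47 ⇒ cp (RR)
  rd: (w>>22)&0x7=0x3 → R3
  rs: (w>>19)&0x7=0x2 → R2
@+10  big-endian(89 ff ff f0) = 0x89fffff0
  op=0x89fffff0>>25=0x44 ⇒ bl (J)
  imm: (w>>0)&0x1ffffff=0x1fffff0 (s25→-16) → $-16
@+14  big-endian(0b c8 00 00) = 0x0bc80000
  op=0x0bc80000>>25=0x5 ⇒ load (RR)
  rd: (w>>22)&0x7=0x7 → R7
  rs: (w>>19)&0x7=0x1 → R1

bl $-12; cp R3, R2; bl $-16; load R7, R1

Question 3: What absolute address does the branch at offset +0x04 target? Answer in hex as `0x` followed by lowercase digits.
0x76e8

@+04  big-endian(7f ff ff f8) = 0x7ffffff8
  opcode bits[31:25]=0x3f: bra/J
  imm: (w>>0)&0x1ffffff=0x1fffff8 (s25→-8) → $-8
  target = base 0x76e8 + off 0x04 + 4 + imm -8 = 0x76e8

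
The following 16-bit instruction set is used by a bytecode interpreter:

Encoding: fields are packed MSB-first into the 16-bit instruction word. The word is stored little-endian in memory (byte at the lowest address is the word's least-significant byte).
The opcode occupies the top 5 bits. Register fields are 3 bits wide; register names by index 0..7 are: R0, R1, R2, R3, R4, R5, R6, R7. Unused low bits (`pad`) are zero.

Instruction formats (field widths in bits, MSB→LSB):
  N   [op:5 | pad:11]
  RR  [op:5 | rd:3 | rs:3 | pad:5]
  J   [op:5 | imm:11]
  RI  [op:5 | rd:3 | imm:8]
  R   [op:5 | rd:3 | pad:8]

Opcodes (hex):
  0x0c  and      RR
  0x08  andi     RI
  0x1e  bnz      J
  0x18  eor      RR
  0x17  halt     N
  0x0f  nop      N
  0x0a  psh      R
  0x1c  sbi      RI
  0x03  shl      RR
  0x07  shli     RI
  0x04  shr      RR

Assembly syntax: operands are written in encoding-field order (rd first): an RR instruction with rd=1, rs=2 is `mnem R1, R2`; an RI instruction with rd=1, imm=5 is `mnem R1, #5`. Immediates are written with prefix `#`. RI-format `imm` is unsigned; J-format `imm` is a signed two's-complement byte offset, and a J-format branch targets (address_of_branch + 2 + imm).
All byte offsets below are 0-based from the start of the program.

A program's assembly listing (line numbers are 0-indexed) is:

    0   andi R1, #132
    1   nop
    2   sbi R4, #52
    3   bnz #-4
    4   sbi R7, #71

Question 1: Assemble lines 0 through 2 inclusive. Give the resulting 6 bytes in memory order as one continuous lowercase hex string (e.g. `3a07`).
line 0 (andi): pack op=0x8:5|rd=1:3|imm=132:8 = 0x4184; little→ 84 41
line 1 (nop): pack op=0xf:5|pad=0:11 = 0x7800; little→ 00 78
line 2 (sbi): pack op=0x1c:5|rd=4:3|imm=52:8 = 0xe434; little→ 34 e4

8441007834e4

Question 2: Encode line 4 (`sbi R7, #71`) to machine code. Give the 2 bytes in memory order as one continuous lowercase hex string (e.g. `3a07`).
47e7

line 4 (sbi): pack op=0x1c:5|rd=7:3|imm=71:8 = 0xe747; little→ 47 e7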